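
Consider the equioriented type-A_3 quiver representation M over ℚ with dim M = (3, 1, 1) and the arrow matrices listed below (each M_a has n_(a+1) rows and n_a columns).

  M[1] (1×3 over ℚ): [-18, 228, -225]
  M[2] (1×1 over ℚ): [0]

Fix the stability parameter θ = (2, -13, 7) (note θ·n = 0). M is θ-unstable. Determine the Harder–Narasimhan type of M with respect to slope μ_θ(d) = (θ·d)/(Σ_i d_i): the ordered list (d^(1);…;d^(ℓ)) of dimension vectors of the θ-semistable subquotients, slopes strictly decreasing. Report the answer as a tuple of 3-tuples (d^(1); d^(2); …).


Interval decomposition of M: I[1,1]^2, I[1,2], I[3,3].
HN type (ℓ=3): μ^(1)=7; μ^(2)=2; μ^(3)=-11/2

((0, 0, 1); (2, 0, 0); (1, 1, 0))


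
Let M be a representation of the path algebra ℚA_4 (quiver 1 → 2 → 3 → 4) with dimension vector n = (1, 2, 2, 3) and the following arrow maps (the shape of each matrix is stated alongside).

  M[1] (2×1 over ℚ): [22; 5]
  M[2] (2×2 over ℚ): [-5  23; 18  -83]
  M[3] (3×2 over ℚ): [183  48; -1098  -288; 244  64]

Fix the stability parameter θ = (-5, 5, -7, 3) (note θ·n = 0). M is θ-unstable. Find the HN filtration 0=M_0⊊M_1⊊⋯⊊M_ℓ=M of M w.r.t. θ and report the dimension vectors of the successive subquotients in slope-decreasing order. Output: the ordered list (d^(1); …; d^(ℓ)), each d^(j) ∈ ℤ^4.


Barcode: M ≅ I[1,4], I[2,3], I[4,4]^2. HN layers by μ_θ (3 steps, strictly decreasing):
  μ^(1)=3; μ^(2)=-1; μ^(3)=-5

((0, 0, 0, 3); (0, 2, 2, 0); (1, 0, 0, 0))


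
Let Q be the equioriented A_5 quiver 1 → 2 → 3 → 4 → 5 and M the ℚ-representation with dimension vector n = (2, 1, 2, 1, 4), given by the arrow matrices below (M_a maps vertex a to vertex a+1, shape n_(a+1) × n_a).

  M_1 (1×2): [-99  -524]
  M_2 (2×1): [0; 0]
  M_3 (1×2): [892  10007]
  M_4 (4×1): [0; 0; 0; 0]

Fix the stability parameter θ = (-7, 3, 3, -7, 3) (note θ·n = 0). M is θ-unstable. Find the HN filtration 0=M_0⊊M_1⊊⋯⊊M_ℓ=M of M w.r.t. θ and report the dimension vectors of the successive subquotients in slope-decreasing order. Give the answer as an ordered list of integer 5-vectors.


Interval decomposition of M: I[1,1], I[1,2], I[3,3], I[3,4], I[5,5]^4.
HN type (ℓ=3): μ^(1)=3; μ^(2)=-2; μ^(3)=-7

((0, 1, 1, 0, 4); (0, 0, 1, 1, 0); (2, 0, 0, 0, 0))


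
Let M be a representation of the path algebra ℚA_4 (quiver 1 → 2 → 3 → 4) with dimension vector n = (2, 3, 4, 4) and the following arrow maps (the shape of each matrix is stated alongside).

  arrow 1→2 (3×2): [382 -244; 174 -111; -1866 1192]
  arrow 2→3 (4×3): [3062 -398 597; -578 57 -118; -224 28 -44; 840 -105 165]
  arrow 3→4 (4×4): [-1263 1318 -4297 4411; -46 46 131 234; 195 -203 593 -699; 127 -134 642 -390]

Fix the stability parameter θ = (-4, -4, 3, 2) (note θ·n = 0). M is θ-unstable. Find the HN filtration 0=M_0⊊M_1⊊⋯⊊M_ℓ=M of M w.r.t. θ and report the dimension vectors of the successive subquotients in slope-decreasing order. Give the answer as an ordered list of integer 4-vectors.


Via rank(M_{q-1}∘⋯∘M_p): M ≅ I[1,4]^2, I[2,2], I[3,4]^2.
μ_θ-semistable layers: μ^(1)=5/2; μ^(2)=-4

((0, 0, 4, 4); (2, 3, 0, 0))


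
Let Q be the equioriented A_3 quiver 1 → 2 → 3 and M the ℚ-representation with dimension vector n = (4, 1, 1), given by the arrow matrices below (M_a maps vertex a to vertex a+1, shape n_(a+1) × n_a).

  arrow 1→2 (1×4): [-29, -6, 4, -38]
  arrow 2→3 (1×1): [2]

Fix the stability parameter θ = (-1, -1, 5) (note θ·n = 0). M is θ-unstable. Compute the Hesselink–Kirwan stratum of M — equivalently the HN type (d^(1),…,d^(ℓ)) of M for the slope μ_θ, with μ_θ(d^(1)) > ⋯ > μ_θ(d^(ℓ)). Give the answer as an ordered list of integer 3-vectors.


Barcode: M ≅ I[1,1]^3, I[1,3]. HN layers by μ_θ (2 steps, strictly decreasing):
  μ^(1)=5; μ^(2)=-1

((0, 0, 1); (4, 1, 0))


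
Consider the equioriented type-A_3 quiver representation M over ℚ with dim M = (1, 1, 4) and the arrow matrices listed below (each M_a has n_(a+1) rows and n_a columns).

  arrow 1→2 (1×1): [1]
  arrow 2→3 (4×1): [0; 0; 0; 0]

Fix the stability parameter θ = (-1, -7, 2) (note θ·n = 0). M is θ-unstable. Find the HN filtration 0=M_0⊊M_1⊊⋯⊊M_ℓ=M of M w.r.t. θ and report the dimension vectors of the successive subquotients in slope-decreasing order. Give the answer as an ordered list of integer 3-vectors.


Barcode: M ≅ I[1,2], I[3,3]^4. HN layers by μ_θ (2 steps, strictly decreasing):
  μ^(1)=2; μ^(2)=-4

((0, 0, 4); (1, 1, 0))


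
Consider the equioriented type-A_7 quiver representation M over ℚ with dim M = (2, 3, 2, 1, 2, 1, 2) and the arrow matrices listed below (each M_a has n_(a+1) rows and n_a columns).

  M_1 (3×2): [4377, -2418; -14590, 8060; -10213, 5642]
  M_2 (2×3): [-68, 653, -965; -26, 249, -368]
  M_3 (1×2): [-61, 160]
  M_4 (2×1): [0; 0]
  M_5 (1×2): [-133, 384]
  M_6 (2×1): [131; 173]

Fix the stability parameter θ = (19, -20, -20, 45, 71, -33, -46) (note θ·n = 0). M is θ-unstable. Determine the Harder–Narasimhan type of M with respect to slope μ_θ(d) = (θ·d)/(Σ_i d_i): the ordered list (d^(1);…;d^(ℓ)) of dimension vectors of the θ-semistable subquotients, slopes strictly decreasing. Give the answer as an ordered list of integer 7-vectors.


Barcode: M ≅ I[1,1], I[1,4], I[2,2], I[2,3], I[5,5], I[5,7], I[7,7]. HN layers by μ_θ (7 steps, strictly decreasing):
  μ^(1)=71; μ^(2)=45; μ^(3)=19; μ^(4)=-8/3; μ^(5)=-7; μ^(6)=-20; μ^(7)=-46

((0, 0, 0, 0, 1, 0, 0); (0, 0, 0, 1, 0, 0, 0); (1, 0, 0, 0, 0, 0, 0); (0, 0, 0, 0, 1, 1, 1); (1, 1, 1, 0, 0, 0, 0); (0, 2, 1, 0, 0, 0, 0); (0, 0, 0, 0, 0, 0, 1))


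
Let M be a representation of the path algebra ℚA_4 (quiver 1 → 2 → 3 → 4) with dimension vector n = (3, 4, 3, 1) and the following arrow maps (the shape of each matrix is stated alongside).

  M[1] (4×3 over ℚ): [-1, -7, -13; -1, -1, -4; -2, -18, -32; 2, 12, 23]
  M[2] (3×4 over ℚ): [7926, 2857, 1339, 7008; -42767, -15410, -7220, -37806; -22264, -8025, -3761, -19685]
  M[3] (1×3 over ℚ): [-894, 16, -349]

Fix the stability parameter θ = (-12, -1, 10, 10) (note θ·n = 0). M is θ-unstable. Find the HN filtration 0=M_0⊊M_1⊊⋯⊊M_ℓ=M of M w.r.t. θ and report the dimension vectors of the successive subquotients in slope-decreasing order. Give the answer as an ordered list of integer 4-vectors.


Interval decomposition of M: I[1,1], I[1,3], I[1,4], I[2,2], I[2,3].
HN type (ℓ=3): μ^(1)=10; μ^(2)=-1; μ^(3)=-12

((0, 0, 3, 1); (0, 4, 0, 0); (3, 0, 0, 0))


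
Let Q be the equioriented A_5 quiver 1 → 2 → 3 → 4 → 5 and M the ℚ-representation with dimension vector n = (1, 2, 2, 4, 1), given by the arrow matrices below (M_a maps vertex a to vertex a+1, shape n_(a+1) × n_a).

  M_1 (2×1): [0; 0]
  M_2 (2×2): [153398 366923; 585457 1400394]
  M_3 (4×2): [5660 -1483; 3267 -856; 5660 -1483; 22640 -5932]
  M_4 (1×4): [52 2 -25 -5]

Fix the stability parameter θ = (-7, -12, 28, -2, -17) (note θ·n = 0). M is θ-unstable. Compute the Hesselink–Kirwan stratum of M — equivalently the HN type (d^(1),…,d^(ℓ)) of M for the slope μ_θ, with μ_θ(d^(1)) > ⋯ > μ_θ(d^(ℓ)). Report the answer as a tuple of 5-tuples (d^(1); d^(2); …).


Interval decomposition of M: I[1,1], I[2,4], I[2,5], I[4,4]^2.
HN type (ℓ=5): μ^(1)=13; μ^(2)=3; μ^(3)=-2; μ^(4)=-7; μ^(5)=-12

((0, 0, 1, 1, 0); (0, 0, 1, 1, 1); (0, 0, 0, 2, 0); (1, 0, 0, 0, 0); (0, 2, 0, 0, 0))


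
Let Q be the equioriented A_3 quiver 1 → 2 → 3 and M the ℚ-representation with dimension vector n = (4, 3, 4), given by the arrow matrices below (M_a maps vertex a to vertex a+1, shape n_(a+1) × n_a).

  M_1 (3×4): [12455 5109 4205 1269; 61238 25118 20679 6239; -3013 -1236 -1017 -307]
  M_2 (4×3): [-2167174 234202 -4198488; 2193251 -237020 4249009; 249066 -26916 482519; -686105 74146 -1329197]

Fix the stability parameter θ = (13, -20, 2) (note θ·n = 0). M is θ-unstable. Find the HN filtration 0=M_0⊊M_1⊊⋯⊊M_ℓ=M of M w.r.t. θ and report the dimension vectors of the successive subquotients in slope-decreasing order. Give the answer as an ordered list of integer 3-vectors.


Interval decomposition of M: I[1,1], I[1,3]^3, I[3,3].
HN type (ℓ=3): μ^(1)=13; μ^(2)=2; μ^(3)=-7/2

((1, 0, 0); (0, 0, 4); (3, 3, 0))


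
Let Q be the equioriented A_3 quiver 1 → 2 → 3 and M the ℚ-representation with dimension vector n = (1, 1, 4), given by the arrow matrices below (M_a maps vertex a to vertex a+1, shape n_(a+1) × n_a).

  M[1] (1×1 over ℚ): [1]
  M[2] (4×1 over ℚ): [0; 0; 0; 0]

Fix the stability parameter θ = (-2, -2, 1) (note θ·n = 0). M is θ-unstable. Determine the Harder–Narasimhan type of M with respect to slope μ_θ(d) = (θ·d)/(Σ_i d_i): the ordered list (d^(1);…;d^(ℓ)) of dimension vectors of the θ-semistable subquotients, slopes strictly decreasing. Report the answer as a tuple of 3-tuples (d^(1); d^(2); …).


Interval decomposition of M: I[1,2], I[3,3]^4.
HN type (ℓ=2): μ^(1)=1; μ^(2)=-2

((0, 0, 4); (1, 1, 0))


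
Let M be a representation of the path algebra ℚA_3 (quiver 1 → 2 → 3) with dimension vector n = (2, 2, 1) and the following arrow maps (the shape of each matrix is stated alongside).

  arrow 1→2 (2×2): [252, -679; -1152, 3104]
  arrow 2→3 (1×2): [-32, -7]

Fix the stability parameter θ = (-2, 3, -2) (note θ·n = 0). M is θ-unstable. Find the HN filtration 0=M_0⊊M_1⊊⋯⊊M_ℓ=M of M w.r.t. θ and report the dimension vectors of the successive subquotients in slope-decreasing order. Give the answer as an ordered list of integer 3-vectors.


Interval decomposition of M: I[1,1], I[1,2], I[2,3].
HN type (ℓ=3): μ^(1)=3; μ^(2)=1/2; μ^(3)=-2

((0, 1, 0); (0, 1, 1); (2, 0, 0))


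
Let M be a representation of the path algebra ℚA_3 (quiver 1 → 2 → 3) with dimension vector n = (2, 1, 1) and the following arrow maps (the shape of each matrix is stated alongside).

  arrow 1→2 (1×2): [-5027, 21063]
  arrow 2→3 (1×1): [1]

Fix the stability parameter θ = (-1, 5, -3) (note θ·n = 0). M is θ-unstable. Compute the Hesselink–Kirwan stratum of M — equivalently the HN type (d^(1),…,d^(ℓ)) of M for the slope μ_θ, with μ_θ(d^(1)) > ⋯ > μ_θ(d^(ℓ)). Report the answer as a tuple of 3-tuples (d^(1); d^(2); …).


Via rank(M_{q-1}∘⋯∘M_p): M ≅ I[1,1], I[1,3].
μ_θ-semistable layers: μ^(1)=1; μ^(2)=-1

((0, 1, 1); (2, 0, 0))


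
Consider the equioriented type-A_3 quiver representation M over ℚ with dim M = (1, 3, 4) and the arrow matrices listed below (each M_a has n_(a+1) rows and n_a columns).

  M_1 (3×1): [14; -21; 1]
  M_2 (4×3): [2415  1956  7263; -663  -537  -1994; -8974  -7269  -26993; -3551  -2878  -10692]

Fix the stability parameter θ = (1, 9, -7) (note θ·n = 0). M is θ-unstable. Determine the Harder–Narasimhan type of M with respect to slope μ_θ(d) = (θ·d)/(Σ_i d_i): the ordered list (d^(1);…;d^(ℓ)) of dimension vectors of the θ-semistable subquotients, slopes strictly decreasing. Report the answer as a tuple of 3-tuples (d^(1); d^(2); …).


Barcode: M ≅ I[1,3], I[2,3]^2, I[3,3]. HN layers by μ_θ (2 steps, strictly decreasing):
  μ^(1)=1; μ^(2)=-7

((1, 3, 3); (0, 0, 1))


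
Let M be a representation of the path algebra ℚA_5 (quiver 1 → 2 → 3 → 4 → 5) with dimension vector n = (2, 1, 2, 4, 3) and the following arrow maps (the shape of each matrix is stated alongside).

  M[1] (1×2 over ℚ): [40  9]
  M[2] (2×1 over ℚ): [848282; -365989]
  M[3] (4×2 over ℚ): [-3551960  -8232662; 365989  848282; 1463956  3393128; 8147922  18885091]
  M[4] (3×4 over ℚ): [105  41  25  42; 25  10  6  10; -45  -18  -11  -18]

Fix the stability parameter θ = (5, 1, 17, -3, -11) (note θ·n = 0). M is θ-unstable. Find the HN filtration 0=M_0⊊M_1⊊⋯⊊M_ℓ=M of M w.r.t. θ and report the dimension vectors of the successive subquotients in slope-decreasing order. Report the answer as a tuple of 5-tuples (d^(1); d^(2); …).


Barcode: M ≅ I[1,1], I[1,4], I[3,5], I[4,5]^2. HN layers by μ_θ (5 steps, strictly decreasing):
  μ^(1)=7; μ^(2)=5; μ^(3)=3; μ^(4)=1; μ^(5)=-7

((0, 0, 1, 1, 0); (1, 0, 0, 0, 0); (1, 1, 0, 0, 0); (0, 0, 1, 1, 1); (0, 0, 0, 2, 2))


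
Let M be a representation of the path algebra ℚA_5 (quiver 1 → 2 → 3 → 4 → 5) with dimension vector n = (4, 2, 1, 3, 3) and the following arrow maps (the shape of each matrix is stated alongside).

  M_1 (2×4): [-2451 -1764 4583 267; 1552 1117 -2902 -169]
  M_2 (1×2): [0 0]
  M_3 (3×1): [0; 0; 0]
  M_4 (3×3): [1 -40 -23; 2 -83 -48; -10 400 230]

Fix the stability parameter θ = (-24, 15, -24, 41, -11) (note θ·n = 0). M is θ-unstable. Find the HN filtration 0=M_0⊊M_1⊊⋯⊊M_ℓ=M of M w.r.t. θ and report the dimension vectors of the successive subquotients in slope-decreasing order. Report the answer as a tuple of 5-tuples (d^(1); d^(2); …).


Barcode: M ≅ I[1,1]^2, I[1,2]^2, I[3,3], I[4,4], I[4,5]^2, I[5,5]. HN layers by μ_θ (4 steps, strictly decreasing):
  μ^(1)=41; μ^(2)=15; μ^(3)=-11; μ^(4)=-24

((0, 0, 0, 1, 0); (0, 2, 0, 2, 2); (0, 0, 0, 0, 1); (4, 0, 1, 0, 0))


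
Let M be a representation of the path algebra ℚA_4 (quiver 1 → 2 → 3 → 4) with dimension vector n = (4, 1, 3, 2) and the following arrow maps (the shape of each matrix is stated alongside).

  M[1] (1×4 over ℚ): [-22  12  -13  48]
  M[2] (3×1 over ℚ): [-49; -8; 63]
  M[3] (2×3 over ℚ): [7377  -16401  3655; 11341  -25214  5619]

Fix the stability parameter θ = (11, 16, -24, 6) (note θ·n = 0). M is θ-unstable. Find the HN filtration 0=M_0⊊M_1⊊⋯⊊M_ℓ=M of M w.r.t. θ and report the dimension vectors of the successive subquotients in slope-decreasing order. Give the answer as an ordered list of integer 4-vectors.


Barcode: M ≅ I[1,1]^3, I[1,3], I[3,4]^2. HN layers by μ_θ (4 steps, strictly decreasing):
  μ^(1)=11; μ^(2)=6; μ^(3)=1; μ^(4)=-24

((3, 0, 0, 0); (0, 0, 0, 2); (1, 1, 1, 0); (0, 0, 2, 0))


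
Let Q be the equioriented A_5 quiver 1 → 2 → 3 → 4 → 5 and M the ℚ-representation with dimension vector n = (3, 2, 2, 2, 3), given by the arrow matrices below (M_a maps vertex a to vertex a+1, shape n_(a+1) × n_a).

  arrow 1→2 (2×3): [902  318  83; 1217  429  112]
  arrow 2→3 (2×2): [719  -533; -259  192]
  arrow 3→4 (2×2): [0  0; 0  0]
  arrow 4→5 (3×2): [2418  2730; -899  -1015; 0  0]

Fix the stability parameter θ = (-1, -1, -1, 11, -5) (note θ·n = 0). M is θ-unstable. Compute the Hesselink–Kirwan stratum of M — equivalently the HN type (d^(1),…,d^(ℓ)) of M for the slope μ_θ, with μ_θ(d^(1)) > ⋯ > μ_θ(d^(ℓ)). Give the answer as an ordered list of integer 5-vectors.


Interval decomposition of M: I[1,1], I[1,3]^2, I[4,4], I[4,5], I[5,5]^2.
HN type (ℓ=4): μ^(1)=11; μ^(2)=3; μ^(3)=-1; μ^(4)=-5

((0, 0, 0, 1, 0); (0, 0, 0, 1, 1); (3, 2, 2, 0, 0); (0, 0, 0, 0, 2))


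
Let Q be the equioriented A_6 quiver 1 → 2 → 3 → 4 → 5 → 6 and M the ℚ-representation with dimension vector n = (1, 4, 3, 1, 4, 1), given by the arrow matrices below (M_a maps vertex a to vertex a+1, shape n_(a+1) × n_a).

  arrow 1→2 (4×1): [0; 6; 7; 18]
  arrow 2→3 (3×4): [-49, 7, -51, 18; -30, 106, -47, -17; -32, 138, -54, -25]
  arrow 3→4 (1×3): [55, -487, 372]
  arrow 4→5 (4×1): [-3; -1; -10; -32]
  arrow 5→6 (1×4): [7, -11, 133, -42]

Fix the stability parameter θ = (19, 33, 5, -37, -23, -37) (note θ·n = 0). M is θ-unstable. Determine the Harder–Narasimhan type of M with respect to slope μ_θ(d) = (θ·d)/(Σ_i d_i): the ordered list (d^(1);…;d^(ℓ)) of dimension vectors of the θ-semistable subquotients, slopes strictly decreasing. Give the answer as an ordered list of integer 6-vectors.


Via rank(M_{q-1}∘⋯∘M_p): M ≅ I[1,6], I[2,2], I[2,3]^2, I[5,5]^3.
μ_θ-semistable layers: μ^(1)=33; μ^(2)=19; μ^(3)=-20/3; μ^(4)=-23

((0, 1, 0, 0, 0, 0); (0, 2, 2, 0, 0, 0); (1, 1, 1, 1, 1, 1); (0, 0, 0, 0, 3, 0))


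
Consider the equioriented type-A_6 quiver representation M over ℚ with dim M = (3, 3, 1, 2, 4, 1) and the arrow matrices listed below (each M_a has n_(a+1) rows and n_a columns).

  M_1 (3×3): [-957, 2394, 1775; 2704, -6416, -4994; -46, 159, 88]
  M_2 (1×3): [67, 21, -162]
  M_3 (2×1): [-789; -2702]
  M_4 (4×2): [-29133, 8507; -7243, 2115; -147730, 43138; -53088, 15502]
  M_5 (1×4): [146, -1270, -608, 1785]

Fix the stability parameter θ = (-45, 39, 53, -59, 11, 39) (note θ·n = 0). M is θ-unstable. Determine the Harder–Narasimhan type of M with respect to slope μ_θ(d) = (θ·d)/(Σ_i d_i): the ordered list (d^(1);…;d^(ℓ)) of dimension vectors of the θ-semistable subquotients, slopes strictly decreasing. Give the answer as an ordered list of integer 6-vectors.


Barcode: M ≅ I[1,2]^2, I[1,6], I[4,5], I[5,5]^2. HN layers by μ_θ (4 steps, strictly decreasing):
  μ^(1)=39; μ^(2)=11; μ^(3)=-45; μ^(4)=-59

((0, 2, 0, 0, 0, 1); (0, 1, 1, 1, 4, 0); (3, 0, 0, 0, 0, 0); (0, 0, 0, 1, 0, 0))


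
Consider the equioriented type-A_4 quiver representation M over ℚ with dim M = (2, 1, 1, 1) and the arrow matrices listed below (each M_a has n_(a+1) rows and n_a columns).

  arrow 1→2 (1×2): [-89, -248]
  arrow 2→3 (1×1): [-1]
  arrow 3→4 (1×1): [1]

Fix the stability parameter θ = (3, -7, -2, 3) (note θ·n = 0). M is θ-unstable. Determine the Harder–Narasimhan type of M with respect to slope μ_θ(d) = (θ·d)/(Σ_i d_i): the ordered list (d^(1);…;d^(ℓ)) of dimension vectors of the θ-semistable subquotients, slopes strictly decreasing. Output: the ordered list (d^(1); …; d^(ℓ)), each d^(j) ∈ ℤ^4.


Interval decomposition of M: I[1,1], I[1,4].
HN type (ℓ=2): μ^(1)=3; μ^(2)=-2

((1, 0, 0, 1); (1, 1, 1, 0))


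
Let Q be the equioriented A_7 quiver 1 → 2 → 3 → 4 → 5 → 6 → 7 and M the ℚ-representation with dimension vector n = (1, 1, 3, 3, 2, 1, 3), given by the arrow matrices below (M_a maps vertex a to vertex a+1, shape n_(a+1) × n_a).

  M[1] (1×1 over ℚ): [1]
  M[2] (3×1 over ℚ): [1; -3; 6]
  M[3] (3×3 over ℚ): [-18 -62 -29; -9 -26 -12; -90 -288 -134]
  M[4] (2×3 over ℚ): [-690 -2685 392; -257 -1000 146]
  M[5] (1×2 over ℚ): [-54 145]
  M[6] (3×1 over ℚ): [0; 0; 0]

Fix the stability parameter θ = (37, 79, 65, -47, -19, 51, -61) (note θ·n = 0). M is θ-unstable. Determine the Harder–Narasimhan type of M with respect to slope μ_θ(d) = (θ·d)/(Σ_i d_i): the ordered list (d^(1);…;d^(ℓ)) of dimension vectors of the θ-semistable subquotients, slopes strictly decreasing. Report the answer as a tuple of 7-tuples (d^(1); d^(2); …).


Via rank(M_{q-1}∘⋯∘M_p): M ≅ I[1,5], I[3,3], I[3,6], I[4,4], I[7,7]^3.
μ_θ-semistable layers: μ^(1)=65; μ^(2)=51; μ^(3)=23; μ^(4)=-1/3; μ^(5)=-47; μ^(6)=-61

((0, 0, 1, 0, 0, 0, 0); (0, 0, 0, 0, 0, 1, 0); (1, 1, 1, 1, 1, 0, 0); (0, 0, 1, 1, 1, 0, 0); (0, 0, 0, 1, 0, 0, 0); (0, 0, 0, 0, 0, 0, 3))


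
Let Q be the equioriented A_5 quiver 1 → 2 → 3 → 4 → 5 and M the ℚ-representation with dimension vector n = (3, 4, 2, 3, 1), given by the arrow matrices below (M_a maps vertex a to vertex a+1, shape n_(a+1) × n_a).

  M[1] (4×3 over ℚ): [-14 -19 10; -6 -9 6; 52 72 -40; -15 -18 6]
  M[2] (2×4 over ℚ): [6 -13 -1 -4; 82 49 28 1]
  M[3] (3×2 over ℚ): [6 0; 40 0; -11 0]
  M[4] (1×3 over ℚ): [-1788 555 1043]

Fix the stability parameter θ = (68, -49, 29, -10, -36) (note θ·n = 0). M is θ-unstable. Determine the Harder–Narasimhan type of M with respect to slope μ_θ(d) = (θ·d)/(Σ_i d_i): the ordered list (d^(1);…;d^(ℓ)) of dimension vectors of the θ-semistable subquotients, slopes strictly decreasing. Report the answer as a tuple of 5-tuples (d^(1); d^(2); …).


Interval decomposition of M: I[1,1], I[1,3], I[1,5], I[2,2]^2, I[4,4]^2.
HN type (ℓ=6): μ^(1)=68; μ^(2)=29; μ^(3)=19/2; μ^(4)=2/5; μ^(5)=-10; μ^(6)=-49

((1, 0, 0, 0, 0); (0, 0, 1, 0, 0); (1, 1, 0, 0, 0); (1, 1, 1, 1, 1); (0, 0, 0, 2, 0); (0, 2, 0, 0, 0))


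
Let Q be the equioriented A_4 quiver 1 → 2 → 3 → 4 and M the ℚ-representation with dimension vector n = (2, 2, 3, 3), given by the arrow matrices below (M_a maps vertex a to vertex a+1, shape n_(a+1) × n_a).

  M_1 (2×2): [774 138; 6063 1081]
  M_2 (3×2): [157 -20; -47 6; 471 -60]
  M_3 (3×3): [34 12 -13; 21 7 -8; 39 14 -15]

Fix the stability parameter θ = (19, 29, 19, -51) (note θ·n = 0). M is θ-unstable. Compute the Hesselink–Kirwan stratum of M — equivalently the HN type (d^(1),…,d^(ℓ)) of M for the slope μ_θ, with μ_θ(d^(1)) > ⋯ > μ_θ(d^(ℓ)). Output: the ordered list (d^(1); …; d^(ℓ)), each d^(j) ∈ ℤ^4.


Via rank(M_{q-1}∘⋯∘M_p): M ≅ I[1,1], I[1,4], I[2,4], I[3,4].
μ_θ-semistable layers: μ^(1)=19; μ^(2)=4; μ^(3)=-1; μ^(4)=-16

((1, 0, 0, 0); (1, 1, 1, 1); (0, 1, 1, 1); (0, 0, 1, 1))


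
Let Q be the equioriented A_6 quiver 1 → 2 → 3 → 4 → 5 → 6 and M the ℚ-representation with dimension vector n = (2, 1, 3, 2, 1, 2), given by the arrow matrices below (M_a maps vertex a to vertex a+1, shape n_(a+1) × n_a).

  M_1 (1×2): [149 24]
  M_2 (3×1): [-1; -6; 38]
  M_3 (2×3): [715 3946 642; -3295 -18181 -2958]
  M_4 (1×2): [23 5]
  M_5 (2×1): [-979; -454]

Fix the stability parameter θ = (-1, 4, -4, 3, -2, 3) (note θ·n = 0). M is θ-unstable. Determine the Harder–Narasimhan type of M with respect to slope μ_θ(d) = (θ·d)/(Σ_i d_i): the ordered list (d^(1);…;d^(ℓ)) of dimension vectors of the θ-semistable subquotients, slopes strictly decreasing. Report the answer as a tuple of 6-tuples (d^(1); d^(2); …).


Via rank(M_{q-1}∘⋯∘M_p): M ≅ I[1,1], I[1,4], I[3,3], I[3,6], I[6,6].
μ_θ-semistable layers: μ^(1)=3; μ^(2)=1/2; μ^(3)=0; μ^(4)=-1; μ^(5)=-4

((0, 0, 0, 1, 0, 2); (0, 0, 0, 1, 1, 0); (0, 1, 1, 0, 0, 0); (2, 0, 0, 0, 0, 0); (0, 0, 2, 0, 0, 0))


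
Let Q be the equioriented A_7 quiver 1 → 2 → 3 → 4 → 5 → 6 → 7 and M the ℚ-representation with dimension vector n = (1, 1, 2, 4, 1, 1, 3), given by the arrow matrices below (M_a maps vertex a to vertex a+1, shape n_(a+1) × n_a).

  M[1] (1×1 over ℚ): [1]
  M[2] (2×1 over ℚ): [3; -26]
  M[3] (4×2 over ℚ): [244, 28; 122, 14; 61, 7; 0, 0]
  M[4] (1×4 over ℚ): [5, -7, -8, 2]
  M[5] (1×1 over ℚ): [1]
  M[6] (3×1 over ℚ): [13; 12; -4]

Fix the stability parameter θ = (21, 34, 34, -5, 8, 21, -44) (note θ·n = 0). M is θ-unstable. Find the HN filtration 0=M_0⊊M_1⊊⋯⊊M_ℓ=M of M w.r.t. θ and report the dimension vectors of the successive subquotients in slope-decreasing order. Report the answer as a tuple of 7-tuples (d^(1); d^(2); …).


Via rank(M_{q-1}∘⋯∘M_p): M ≅ I[1,7], I[3,3], I[4,4]^3, I[7,7]^2.
μ_θ-semistable layers: μ^(1)=34; μ^(2)=69/7; μ^(3)=-5; μ^(4)=-44

((0, 0, 1, 0, 0, 0, 0); (1, 1, 1, 1, 1, 1, 1); (0, 0, 0, 3, 0, 0, 0); (0, 0, 0, 0, 0, 0, 2))


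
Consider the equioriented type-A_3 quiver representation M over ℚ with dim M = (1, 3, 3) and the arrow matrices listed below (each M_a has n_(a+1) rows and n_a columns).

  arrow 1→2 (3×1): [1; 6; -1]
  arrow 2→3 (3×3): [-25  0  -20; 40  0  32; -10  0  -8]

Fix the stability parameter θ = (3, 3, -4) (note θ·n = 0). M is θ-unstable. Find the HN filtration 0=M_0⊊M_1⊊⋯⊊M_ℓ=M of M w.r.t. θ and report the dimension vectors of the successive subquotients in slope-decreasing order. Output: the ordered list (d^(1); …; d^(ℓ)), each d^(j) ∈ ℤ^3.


Barcode: M ≅ I[1,3], I[2,2]^2, I[3,3]^2. HN layers by μ_θ (3 steps, strictly decreasing):
  μ^(1)=3; μ^(2)=2/3; μ^(3)=-4

((0, 2, 0); (1, 1, 1); (0, 0, 2))


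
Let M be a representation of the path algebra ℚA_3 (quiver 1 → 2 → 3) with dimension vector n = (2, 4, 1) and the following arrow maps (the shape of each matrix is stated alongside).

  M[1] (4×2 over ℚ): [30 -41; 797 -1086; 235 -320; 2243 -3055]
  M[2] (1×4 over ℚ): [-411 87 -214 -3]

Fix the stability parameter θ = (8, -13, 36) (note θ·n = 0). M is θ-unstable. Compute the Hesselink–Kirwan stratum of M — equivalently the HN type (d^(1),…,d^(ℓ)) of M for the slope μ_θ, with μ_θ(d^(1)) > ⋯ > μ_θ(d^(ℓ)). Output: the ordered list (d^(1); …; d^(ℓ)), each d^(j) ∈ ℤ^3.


Interval decomposition of M: I[1,2], I[1,3], I[2,2]^2.
HN type (ℓ=3): μ^(1)=36; μ^(2)=-5/2; μ^(3)=-13

((0, 0, 1); (2, 2, 0); (0, 2, 0))


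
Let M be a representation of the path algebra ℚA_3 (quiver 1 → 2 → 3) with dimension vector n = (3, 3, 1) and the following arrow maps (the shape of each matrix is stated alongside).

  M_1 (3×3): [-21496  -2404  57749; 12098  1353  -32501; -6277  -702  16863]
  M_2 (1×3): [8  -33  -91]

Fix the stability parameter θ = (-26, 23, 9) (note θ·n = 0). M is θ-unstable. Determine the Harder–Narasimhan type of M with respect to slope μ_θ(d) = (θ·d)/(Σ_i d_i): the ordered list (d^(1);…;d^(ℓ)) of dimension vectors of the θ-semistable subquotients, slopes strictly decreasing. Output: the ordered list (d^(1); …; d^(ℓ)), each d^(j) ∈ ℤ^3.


Via rank(M_{q-1}∘⋯∘M_p): M ≅ I[1,2]^2, I[1,3].
μ_θ-semistable layers: μ^(1)=23; μ^(2)=16; μ^(3)=-26

((0, 2, 0); (0, 1, 1); (3, 0, 0))


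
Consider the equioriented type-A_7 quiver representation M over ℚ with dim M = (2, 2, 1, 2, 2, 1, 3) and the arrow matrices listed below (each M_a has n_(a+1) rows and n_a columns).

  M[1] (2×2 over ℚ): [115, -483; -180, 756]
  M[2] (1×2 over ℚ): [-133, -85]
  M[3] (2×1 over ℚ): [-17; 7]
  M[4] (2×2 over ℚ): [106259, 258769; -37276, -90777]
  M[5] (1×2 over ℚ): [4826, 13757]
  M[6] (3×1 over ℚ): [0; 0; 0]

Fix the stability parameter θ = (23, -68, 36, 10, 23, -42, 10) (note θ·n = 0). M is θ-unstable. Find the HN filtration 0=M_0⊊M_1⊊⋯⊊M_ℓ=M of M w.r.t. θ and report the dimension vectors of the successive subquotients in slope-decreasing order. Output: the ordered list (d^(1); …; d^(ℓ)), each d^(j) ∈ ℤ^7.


Interval decomposition of M: I[1,1], I[1,6], I[2,2], I[4,5], I[7,7]^3.
HN type (ℓ=5): μ^(1)=23; μ^(2)=10; μ^(3)=27/4; μ^(4)=-45/2; μ^(5)=-68

((1, 0, 0, 0, 1, 0, 0); (0, 0, 0, 1, 0, 0, 3); (0, 0, 1, 1, 1, 1, 0); (1, 1, 0, 0, 0, 0, 0); (0, 1, 0, 0, 0, 0, 0))


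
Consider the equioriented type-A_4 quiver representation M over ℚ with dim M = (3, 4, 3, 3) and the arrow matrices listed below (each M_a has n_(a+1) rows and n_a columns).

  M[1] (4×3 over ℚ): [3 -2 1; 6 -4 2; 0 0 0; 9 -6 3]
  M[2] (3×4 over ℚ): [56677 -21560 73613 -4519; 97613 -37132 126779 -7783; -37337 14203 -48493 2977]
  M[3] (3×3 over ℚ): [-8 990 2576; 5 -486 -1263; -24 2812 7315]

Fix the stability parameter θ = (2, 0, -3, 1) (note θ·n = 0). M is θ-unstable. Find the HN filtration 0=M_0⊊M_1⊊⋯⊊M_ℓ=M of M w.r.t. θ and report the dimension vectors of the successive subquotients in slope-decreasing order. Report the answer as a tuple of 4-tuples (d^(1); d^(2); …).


Via rank(M_{q-1}∘⋯∘M_p): M ≅ I[1,1]^2, I[1,2], I[2,4]^3.
μ_θ-semistable layers: μ^(1)=2; μ^(2)=1; μ^(3)=-3/2

((2, 0, 0, 0); (1, 1, 0, 3); (0, 3, 3, 0))


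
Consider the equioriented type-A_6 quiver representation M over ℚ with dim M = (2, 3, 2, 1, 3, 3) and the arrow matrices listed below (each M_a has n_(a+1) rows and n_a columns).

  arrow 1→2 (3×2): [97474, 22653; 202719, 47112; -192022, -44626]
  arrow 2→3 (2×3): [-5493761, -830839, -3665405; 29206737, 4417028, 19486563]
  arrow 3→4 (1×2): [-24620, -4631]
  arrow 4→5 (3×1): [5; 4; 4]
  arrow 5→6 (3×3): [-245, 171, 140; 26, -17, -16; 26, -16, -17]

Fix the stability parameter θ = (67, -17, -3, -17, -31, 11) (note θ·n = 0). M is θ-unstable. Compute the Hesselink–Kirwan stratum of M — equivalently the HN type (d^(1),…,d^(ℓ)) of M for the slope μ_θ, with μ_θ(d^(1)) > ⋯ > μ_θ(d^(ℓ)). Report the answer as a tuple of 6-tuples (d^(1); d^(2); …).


Via rank(M_{q-1}∘⋯∘M_p): M ≅ I[1,3], I[1,6], I[2,2], I[5,6]^2.
μ_θ-semistable layers: μ^(1)=47/3; μ^(2)=11; μ^(3)=-1/5; μ^(4)=-17; μ^(5)=-31

((1, 1, 1, 0, 0, 0); (0, 0, 0, 0, 0, 3); (1, 1, 1, 1, 1, 0); (0, 1, 0, 0, 0, 0); (0, 0, 0, 0, 2, 0))


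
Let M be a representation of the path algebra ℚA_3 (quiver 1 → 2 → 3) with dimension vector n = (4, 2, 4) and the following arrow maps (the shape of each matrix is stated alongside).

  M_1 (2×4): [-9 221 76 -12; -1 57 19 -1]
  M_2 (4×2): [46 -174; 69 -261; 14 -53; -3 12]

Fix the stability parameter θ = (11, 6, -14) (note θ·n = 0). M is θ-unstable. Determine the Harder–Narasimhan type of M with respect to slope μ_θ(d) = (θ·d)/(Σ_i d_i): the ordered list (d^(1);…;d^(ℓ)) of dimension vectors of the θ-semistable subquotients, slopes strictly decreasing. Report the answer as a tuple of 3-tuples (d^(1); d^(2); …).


Barcode: M ≅ I[1,1]^2, I[1,3]^2, I[3,3]^2. HN layers by μ_θ (3 steps, strictly decreasing):
  μ^(1)=11; μ^(2)=1; μ^(3)=-14

((2, 0, 0); (2, 2, 2); (0, 0, 2))


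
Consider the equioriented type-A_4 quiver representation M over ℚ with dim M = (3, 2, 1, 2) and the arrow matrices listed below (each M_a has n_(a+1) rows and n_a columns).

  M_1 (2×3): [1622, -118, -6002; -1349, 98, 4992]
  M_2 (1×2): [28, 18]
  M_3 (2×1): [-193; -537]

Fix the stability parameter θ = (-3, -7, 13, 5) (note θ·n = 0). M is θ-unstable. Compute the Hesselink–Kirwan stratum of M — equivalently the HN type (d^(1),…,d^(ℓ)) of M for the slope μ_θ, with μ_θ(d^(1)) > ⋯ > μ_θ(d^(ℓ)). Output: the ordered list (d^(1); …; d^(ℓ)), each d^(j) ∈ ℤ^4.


Barcode: M ≅ I[1,1], I[1,2], I[1,4], I[4,4]. HN layers by μ_θ (4 steps, strictly decreasing):
  μ^(1)=9; μ^(2)=5; μ^(3)=-3; μ^(4)=-5

((0, 0, 1, 1); (0, 0, 0, 1); (1, 0, 0, 0); (2, 2, 0, 0))


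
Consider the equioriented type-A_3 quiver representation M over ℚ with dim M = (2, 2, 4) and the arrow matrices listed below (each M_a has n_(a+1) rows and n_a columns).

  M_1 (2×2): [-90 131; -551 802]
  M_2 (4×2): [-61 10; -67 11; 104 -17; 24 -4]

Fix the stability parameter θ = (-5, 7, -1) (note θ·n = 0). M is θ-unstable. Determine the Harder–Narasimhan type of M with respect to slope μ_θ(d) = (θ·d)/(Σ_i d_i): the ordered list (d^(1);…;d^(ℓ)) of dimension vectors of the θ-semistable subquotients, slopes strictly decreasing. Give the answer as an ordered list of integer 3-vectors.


Via rank(M_{q-1}∘⋯∘M_p): M ≅ I[1,3]^2, I[3,3]^2.
μ_θ-semistable layers: μ^(1)=3; μ^(2)=-1; μ^(3)=-5

((0, 2, 2); (0, 0, 2); (2, 0, 0))


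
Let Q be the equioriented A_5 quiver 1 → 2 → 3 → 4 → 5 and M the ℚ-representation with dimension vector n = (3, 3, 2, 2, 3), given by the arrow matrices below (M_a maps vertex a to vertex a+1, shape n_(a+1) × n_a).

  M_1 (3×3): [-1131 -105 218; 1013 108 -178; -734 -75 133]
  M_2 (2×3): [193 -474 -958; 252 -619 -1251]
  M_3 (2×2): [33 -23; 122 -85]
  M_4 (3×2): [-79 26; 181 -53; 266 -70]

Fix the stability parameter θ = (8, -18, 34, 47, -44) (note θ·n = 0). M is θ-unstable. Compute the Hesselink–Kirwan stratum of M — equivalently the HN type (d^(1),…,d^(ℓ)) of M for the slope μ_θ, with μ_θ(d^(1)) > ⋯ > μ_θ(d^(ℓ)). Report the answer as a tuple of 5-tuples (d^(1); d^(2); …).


Via rank(M_{q-1}∘⋯∘M_p): M ≅ I[1,2], I[1,5]^2, I[5,5].
μ_θ-semistable layers: μ^(1)=37/3; μ^(2)=-5; μ^(3)=-44

((0, 0, 2, 2, 2); (3, 3, 0, 0, 0); (0, 0, 0, 0, 1))


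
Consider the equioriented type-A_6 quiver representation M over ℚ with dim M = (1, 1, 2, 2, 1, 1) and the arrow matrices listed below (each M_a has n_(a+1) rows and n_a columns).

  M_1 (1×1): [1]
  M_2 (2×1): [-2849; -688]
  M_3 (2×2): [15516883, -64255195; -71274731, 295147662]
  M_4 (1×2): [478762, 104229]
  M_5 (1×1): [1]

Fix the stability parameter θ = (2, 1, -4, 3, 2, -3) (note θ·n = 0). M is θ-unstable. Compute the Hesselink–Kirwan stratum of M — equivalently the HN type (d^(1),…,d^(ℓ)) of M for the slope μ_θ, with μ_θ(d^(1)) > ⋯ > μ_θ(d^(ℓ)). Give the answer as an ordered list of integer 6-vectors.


Barcode: M ≅ I[1,6], I[3,4]. HN layers by μ_θ (4 steps, strictly decreasing):
  μ^(1)=3; μ^(2)=2/3; μ^(3)=-1/3; μ^(4)=-4

((0, 0, 0, 1, 0, 0); (0, 0, 0, 1, 1, 1); (1, 1, 1, 0, 0, 0); (0, 0, 1, 0, 0, 0))


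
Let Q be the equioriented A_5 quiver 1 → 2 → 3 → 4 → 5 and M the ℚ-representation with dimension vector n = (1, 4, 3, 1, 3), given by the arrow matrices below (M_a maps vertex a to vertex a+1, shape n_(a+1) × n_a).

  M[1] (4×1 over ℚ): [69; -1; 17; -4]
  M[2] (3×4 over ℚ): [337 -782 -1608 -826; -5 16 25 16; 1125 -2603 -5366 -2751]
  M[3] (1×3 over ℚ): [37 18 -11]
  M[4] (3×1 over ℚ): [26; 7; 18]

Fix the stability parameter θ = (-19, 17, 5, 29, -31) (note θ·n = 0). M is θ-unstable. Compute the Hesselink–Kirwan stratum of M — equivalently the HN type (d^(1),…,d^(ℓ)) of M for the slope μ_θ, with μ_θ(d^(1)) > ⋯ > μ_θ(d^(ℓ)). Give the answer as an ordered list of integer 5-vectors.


Barcode: M ≅ I[1,5], I[2,2], I[2,3]^2, I[5,5]^2. HN layers by μ_θ (5 steps, strictly decreasing):
  μ^(1)=17; μ^(2)=11; μ^(3)=5; μ^(4)=-19; μ^(5)=-31

((0, 1, 0, 0, 0); (0, 2, 2, 0, 0); (0, 1, 1, 1, 1); (1, 0, 0, 0, 0); (0, 0, 0, 0, 2))


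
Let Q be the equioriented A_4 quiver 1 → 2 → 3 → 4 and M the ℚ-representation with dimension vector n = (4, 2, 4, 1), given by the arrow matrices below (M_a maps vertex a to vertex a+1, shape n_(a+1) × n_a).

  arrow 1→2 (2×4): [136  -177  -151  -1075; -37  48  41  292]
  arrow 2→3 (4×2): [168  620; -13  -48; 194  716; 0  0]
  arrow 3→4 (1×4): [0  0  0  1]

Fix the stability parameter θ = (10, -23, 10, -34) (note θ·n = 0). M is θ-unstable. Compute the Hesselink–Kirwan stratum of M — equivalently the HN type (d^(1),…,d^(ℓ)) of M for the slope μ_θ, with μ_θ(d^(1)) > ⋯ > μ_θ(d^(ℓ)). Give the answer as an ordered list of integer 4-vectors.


Interval decomposition of M: I[1,1]^2, I[1,3]^2, I[3,3], I[3,4].
HN type (ℓ=3): μ^(1)=10; μ^(2)=-13/2; μ^(3)=-12

((2, 0, 3, 0); (2, 2, 0, 0); (0, 0, 1, 1))


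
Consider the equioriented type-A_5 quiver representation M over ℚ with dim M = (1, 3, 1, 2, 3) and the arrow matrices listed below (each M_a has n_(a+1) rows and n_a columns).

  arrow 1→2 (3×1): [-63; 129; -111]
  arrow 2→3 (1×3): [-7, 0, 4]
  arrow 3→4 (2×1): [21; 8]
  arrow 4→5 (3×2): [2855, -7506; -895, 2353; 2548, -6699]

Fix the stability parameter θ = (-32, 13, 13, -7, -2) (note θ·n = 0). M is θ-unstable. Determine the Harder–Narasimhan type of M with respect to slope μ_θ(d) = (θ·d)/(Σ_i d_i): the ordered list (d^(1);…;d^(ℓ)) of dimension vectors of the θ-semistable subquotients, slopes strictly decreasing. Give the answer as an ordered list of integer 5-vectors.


Barcode: M ≅ I[1,5], I[2,2]^2, I[4,5], I[5,5]. HN layers by μ_θ (5 steps, strictly decreasing):
  μ^(1)=13; μ^(2)=17/4; μ^(3)=-2; μ^(4)=-7; μ^(5)=-32

((0, 2, 0, 0, 0); (0, 1, 1, 1, 1); (0, 0, 0, 0, 2); (0, 0, 0, 1, 0); (1, 0, 0, 0, 0))


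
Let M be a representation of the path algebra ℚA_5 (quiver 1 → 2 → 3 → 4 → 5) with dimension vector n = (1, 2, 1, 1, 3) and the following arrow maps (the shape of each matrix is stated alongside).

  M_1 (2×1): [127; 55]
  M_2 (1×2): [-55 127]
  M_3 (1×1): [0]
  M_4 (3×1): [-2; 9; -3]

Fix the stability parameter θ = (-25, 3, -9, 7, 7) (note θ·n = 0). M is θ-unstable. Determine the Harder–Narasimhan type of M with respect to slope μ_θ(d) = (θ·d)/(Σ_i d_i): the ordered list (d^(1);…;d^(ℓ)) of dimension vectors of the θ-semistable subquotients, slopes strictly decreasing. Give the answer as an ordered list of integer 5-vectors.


Barcode: M ≅ I[1,2], I[2,3], I[4,5], I[5,5]^2. HN layers by μ_θ (4 steps, strictly decreasing):
  μ^(1)=7; μ^(2)=3; μ^(3)=-3; μ^(4)=-25

((0, 0, 0, 1, 3); (0, 1, 0, 0, 0); (0, 1, 1, 0, 0); (1, 0, 0, 0, 0))


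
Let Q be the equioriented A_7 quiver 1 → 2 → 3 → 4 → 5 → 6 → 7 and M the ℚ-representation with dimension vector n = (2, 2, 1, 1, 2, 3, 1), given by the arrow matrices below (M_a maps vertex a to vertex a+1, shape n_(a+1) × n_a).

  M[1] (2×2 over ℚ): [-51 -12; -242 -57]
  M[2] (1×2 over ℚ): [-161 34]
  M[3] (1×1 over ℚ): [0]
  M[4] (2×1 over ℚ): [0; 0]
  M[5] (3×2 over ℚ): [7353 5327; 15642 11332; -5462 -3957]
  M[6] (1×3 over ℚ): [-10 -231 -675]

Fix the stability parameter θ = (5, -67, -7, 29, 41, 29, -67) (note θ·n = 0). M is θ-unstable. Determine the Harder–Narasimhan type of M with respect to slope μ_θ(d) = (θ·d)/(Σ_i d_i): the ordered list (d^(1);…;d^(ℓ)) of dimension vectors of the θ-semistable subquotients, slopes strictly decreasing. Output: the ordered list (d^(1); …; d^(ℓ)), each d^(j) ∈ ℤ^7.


Via rank(M_{q-1}∘⋯∘M_p): M ≅ I[1,2], I[1,3], I[4,4], I[5,6], I[5,7], I[6,6].
μ_θ-semistable layers: μ^(1)=35; μ^(2)=29; μ^(3)=1; μ^(4)=-7; μ^(5)=-31

((0, 0, 0, 0, 1, 1, 0); (0, 0, 0, 1, 0, 1, 0); (0, 0, 0, 0, 1, 1, 1); (0, 0, 1, 0, 0, 0, 0); (2, 2, 0, 0, 0, 0, 0))


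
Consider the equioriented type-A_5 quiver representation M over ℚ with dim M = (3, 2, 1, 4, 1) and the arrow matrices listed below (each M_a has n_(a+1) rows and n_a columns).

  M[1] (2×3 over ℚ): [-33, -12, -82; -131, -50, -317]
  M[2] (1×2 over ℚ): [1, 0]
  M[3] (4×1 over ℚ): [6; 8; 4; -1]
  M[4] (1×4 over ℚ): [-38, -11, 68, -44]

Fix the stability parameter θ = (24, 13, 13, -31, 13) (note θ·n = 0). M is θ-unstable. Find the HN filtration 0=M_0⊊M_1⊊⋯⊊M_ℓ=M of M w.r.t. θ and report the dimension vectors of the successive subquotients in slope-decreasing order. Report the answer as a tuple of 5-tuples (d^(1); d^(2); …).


Via rank(M_{q-1}∘⋯∘M_p): M ≅ I[1,1], I[1,2], I[1,4], I[4,4]^2, I[4,5].
μ_θ-semistable layers: μ^(1)=24; μ^(2)=37/2; μ^(3)=13; μ^(4)=19/4; μ^(5)=-31

((1, 0, 0, 0, 0); (1, 1, 0, 0, 0); (0, 0, 0, 0, 1); (1, 1, 1, 1, 0); (0, 0, 0, 3, 0))


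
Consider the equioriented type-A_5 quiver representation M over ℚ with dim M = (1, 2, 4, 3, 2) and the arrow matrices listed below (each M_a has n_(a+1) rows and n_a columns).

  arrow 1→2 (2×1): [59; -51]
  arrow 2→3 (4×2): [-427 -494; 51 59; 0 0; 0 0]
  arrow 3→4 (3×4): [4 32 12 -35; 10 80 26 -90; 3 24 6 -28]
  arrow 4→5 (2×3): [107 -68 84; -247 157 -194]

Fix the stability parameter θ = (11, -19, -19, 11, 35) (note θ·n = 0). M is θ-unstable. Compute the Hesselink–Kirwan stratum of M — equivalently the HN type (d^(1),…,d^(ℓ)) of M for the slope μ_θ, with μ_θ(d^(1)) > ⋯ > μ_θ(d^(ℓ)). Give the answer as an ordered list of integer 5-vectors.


Barcode: M ≅ I[1,4], I[2,3], I[3,5]^2. HN layers by μ_θ (4 steps, strictly decreasing):
  μ^(1)=35; μ^(2)=11; μ^(3)=-9; μ^(4)=-19

((0, 0, 0, 0, 2); (0, 0, 0, 3, 0); (1, 1, 1, 0, 0); (0, 1, 3, 0, 0))


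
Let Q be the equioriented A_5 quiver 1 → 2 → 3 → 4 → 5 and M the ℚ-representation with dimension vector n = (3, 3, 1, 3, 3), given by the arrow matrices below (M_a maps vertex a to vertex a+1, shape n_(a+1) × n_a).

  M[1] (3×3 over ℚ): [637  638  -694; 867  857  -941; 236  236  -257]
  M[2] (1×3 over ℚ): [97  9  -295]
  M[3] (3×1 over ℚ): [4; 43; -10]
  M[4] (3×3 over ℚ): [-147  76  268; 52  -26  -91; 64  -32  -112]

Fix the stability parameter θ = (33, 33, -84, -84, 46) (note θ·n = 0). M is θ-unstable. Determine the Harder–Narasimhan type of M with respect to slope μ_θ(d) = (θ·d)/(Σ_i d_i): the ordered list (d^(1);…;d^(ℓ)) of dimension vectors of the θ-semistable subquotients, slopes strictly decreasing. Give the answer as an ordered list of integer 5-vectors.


Via rank(M_{q-1}∘⋯∘M_p): M ≅ I[1,2]^2, I[1,4], I[4,5]^2, I[5,5].
μ_θ-semistable layers: μ^(1)=46; μ^(2)=33; μ^(3)=-51/2; μ^(4)=-84

((0, 0, 0, 0, 3); (2, 2, 0, 0, 0); (1, 1, 1, 1, 0); (0, 0, 0, 2, 0))


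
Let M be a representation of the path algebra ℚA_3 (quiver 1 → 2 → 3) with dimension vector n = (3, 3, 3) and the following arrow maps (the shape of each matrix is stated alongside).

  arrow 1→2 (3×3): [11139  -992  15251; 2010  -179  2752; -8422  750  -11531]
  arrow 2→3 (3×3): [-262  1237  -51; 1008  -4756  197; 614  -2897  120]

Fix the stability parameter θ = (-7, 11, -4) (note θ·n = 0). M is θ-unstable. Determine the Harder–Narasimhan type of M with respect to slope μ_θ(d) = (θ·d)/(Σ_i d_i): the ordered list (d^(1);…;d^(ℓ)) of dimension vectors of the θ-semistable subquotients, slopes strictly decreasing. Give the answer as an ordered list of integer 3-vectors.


Interval decomposition of M: I[1,2], I[1,3]^2, I[3,3].
HN type (ℓ=4): μ^(1)=11; μ^(2)=7/2; μ^(3)=-4; μ^(4)=-7

((0, 1, 0); (0, 2, 2); (0, 0, 1); (3, 0, 0))
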